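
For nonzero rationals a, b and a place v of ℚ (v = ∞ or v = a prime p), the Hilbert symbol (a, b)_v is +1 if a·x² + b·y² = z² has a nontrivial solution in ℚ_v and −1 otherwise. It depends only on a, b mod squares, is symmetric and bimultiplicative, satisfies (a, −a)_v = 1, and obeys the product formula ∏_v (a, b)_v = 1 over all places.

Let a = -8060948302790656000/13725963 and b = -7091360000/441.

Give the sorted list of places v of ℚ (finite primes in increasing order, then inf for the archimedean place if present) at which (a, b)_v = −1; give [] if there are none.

Mod squares: a ≡ -30, b ≡ -44321. Check v ∈ {∞, 2, 3, 5, 7, 13, 23, 31, 41, 47}.
v=41: a=41^2·(≡6), b=41^1·(≡27) mod 41; (6|41)=-1, (27|41)=-1; (−1)^{2·1·20}·(-1)^1·(-1)^2 = -1.
v=∞: -30 < 0 and -44321 < 0  ⇒  (a,b)_∞ = -1.
v=13: a=13^2·(≡10), b=13^0·(≡10) mod 13; (10|13)=+1, (10|13)=+1; (−1)^{2·0·6}·(+1)^0·(+1)^2 = +1.
v=2: v_2(a)=21, v_2(b)=8; units ≡ 1, 7 (mod 8); ε·ε+αω+βω = 0·1+21·0+8·0 ≡ 0  ⇒  (a,b)_2 = +1.
v=23: a=23^-2·(≡12), b=23^1·(≡15) mod 23; (12|23)=+1, (15|23)=-1; (−1)^{-2·1·11}·(+1)^1·(-1)^-2 = +1.
v=31: a=31^-2·(≡25), b=31^0·(≡16) mod 31; (25|31)=+1, (16|31)=+1; (−1)^{-2·0·15}·(+1)^0·(+1)^-2 = +1.
v=7: a=7^2·(≡3), b=7^-2·(≡5) mod 7; (3|7)=-1, (5|7)=-1; (−1)^{2·-2·3}·(-1)^-2·(-1)^2 = +1.
v=3: a=3^-3·(≡2), b=3^-2·(≡1) mod 3; (2|3)=-1, (1|3)=+1; (−1)^{-3·-2·1}·(-1)^-2·(+1)^-3 = +1.
v=47: a=47^2·(≡36), b=47^1·(≡45) mod 47; (36|47)=+1, (45|47)=-1; (−1)^{2·1·23}·(+1)^1·(-1)^2 = +1.
v=5: a=5^3·(≡4), b=5^4·(≡4) mod 5; (4|5)=+1, (4|5)=+1; (−1)^{3·4·2}·(+1)^4·(+1)^3 = +1.
Ram(-30, -44321) = {41, ∞}; no ℚ_41-point on the conic.

[41, inf]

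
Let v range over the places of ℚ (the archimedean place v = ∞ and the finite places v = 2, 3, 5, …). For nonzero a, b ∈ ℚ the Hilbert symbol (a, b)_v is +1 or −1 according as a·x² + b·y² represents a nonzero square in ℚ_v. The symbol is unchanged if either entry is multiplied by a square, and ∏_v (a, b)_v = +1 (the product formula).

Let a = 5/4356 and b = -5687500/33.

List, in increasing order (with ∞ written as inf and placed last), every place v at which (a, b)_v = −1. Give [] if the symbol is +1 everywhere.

[3, 5, 7, 13]

Mod squares: a ≡ 5, b ≡ -3003. Check v ∈ {∞, 2, 3, 5, 7, 11, 13}.
v=7: a=7^0·(≡6), b=7^1·(≡5) mod 7; (6|7)=-1, (5|7)=-1; (−1)^{0·1·3}·(-1)^1·(-1)^0 = -1.
v=∞: 5 > 0 and -3003 < 0  ⇒  (a,b)_∞ = +1.
v=5: a=5^1·(≡1), b=5^6·(≡2) mod 5; (1|5)=+1, (2|5)=-1; (−1)^{1·6·2}·(+1)^6·(-1)^1 = -1.
v=3: a=3^-2·(≡2), b=3^-1·(≡1) mod 3; (2|3)=-1, (1|3)=+1; (−1)^{-2·-1·1}·(-1)^-1·(+1)^-2 = -1.
v=2: v_2(a)=-2, v_2(b)=2; units ≡ 5, 5 (mod 8); ε·ε+αω+βω = 0·0+-2·1+2·1 ≡ 0  ⇒  (a,b)_2 = +1.
v=11: a=11^-2·(≡9), b=11^-1·(≡2) mod 11; (9|11)=+1, (2|11)=-1; (−1)^{-2·-1·5}·(+1)^-1·(-1)^-2 = +1.
v=13: a=13^0·(≡5), b=13^1·(≡4) mod 13; (5|13)=-1, (4|13)=+1; (−1)^{0·1·6}·(-1)^1·(+1)^0 = -1.
(5, -3003 / ℚ) ramifies at {3, 5, 7, 13}: a division algebra.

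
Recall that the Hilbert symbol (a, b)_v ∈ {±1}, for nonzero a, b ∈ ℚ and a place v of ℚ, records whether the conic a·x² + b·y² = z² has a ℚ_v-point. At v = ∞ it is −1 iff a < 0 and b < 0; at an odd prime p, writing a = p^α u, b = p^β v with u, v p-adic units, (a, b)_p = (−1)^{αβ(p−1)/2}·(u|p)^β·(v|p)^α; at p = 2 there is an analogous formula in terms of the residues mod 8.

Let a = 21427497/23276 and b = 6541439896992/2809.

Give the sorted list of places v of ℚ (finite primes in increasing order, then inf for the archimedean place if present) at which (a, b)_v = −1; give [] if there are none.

Mod squares: a ≡ 323323, b ≡ 238602. Check v ∈ {∞, 2, 3, 7, 11, 13, 17, 19, 23, 53}.
v=2: v_2(a)=-2, v_2(b)=5; units ≡ 3, 5 (mod 8); ε·ε+αω+βω = 1·0+-2·1+5·1 ≡ 1  ⇒  (a,b)_2 = -1.
v=∞: 323323 > 0 and 238602 > 0  ⇒  (a,b)_∞ = +1.
v=3: a=3^6·(≡1), b=3^1·(≡1) mod 3; (1|3)=+1, (1|3)=+1; (−1)^{6·1·1}·(+1)^1·(+1)^6 = +1.
v=23: a=23^-2·(≡8), b=23^1·(≡6) mod 23; (8|23)=+1, (6|23)=+1; (−1)^{-2·1·11}·(+1)^1·(+1)^-2 = +1.
v=11: a=11^-1·(≡9), b=11^2·(≡5) mod 11; (9|11)=+1, (5|11)=+1; (−1)^{-1·2·5}·(+1)^2·(+1)^-1 = +1.
v=13: a=13^1·(≡2), b=13^1·(≡8) mod 13; (2|13)=-1, (8|13)=-1; (−1)^{1·1·6}·(-1)^1·(-1)^1 = +1.
v=53: a=53^0·(≡20), b=53^-2·(≡46) mod 53; (20|53)=-1, (46|53)=+1; (−1)^{0·-2·26}·(-1)^-2·(+1)^0 = +1.
v=17: a=17^1·(≡9), b=17^2·(≡7) mod 17; (9|17)=+1, (7|17)=-1; (−1)^{1·2·8}·(+1)^2·(-1)^1 = -1.
v=7: a=7^1·(≡6), b=7^3·(≡5) mod 7; (6|7)=-1, (5|7)=-1; (−1)^{1·3·3}·(-1)^3·(-1)^1 = -1.
v=19: a=19^1·(≡18), b=19^1·(≡15) mod 19; (18|19)=-1, (15|19)=-1; (−1)^{1·1·9}·(-1)^1·(-1)^1 = -1.
|Ram(323323, 238602)| = 4, even; anisotropic at {2, 7, 17, 19}.

[2, 7, 17, 19]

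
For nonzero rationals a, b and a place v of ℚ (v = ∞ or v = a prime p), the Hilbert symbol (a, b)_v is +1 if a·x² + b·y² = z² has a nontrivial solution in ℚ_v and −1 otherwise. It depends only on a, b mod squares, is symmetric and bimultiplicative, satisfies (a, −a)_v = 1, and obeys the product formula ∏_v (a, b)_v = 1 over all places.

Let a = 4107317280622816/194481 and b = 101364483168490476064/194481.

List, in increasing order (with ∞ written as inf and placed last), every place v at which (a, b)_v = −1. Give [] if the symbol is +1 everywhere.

[23, 29, 37, 43]

(a, b) ≡ (2494, 73186) mod (ℚ^×)²; places V = {2, 3, 7, 13, 23, 29, 37, 43, ∞}.
(a,b)_2: α=5, β=5; u≡7, v≡1 (mod 8); ε(u)ε(v)=1·0, αω(v)=5·0, βω(u)=5·0; sum ≡ 0  ⇒  +1.
(a,b)_∞: sgn(2494)=+, sgn(73186)=+, so +1.
(a,b)_37: α=2, u≡5; β=3, v≡5 (mod 37); (5|37)=-1, (5|37)=-1; sign (−1)^0·-1^3·-1^2 = -1.
(a,b)_43: α=1, u≡36; β=1, v≡21 (mod 43); (36|43)=+1, (21|43)=+1; sign (−1)^1·+1^1·+1^1 = -1.
(a,b)_13: α=2, u≡6; β=2, v≡4 (mod 13); (6|13)=-1, (4|13)=+1; sign (−1)^0·-1^2·+1^2 = +1.
(a,b)_7: α=-4, u≡2; β=-4, v≡1 (mod 7); (2|7)=+1, (1|7)=+1; sign (−1)^0·+1^-4·+1^-4 = +1.
(a,b)_3: α=-4, u≡1; β=-4, v≡1 (mod 3); (1|3)=+1, (1|3)=+1; sign (−1)^0·+1^-4·+1^-4 = +1.
(a,b)_29: α=3, u≡16; β=4, v≡15 (mod 29); (16|29)=+1, (15|29)=-1; sign (−1)^0·+1^4·-1^3 = -1.
(a,b)_23: α=2, u≡14; β=3, v≡3 (mod 23); (14|23)=-1, (3|23)=+1; sign (−1)^0·-1^3·+1^2 = -1.
|Ram(2494, 73186)| = 4, even; anisotropic at {23, 29, 37, 43}.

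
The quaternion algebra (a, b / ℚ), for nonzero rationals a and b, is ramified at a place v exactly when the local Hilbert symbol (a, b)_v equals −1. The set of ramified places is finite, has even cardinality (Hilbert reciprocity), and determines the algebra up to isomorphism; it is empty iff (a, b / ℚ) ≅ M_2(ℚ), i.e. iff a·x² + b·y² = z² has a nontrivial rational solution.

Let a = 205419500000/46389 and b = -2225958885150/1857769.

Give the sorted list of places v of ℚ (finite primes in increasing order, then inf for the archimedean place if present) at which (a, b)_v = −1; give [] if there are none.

[2, 7, 11, 13]

(a, b) ≡ (102102, -7854) mod (ℚ^×)²; places V = {2, 3, 5, 7, 11, 13, 17, 29, 37, 47, ∞}.
(a,b)_37: α=0, u≡19; β=2, v≡26 (mod 37); (19|37)=-1, (26|37)=+1; sign (−1)^0·-1^2·+1^0 = +1.
(a,b)_13: α=3, u≡7; β=2, v≡7 (mod 13); (7|13)=-1, (7|13)=-1; sign (−1)^0·-1^2·-1^3 = -1.
(a,b)_11: α=1, u≡1; β=1, v≡3 (mod 11); (1|11)=+1, (3|11)=+1; sign (−1)^1·+1^1·+1^1 = -1.
(a,b)_2: α=5, β=1; u≡3, v≡1 (mod 8); ε(u)ε(v)=1·0, αω(v)=5·0, βω(u)=1·1; sum ≡ 1  ⇒  -1.
(a,b)_3: α=-1, u≡2; β=1, v≡1 (mod 3); (2|3)=-1, (1|3)=+1; sign (−1)^1·-1^1·+1^-1 = +1.
(a,b)_47: α=-2, u≡8; β=-2, v≡34 (mod 47); (8|47)=+1, (34|47)=+1; sign (−1)^0·+1^-2·+1^-2 = +1.
(a,b)_5: α=6, u≡2; β=2, v≡1 (mod 5); (2|5)=-1, (1|5)=+1; sign (−1)^0·-1^2·+1^6 = +1.
(a,b)_7: α=-1, u≡3; β=3, v≡6 (mod 7); (3|7)=-1, (6|7)=-1; sign (−1)^1·-1^3·-1^-1 = -1.
(a,b)_29: α=0, u≡4; β=-2, v≡22 (mod 29); (4|29)=+1, (22|29)=+1; sign (−1)^0·+1^-2·+1^0 = +1.
(a,b)_∞: sgn(102102)=+, sgn(-7854)=−, so +1.
(a,b)_17: α=1, u≡10; β=1, v≡3 (mod 17); (10|17)=-1, (3|17)=-1; sign (−1)^0·-1^1·-1^1 = +1.
|Ram(102102, -7854)| = 4, even; anisotropic at {2, 7, 11, 13}.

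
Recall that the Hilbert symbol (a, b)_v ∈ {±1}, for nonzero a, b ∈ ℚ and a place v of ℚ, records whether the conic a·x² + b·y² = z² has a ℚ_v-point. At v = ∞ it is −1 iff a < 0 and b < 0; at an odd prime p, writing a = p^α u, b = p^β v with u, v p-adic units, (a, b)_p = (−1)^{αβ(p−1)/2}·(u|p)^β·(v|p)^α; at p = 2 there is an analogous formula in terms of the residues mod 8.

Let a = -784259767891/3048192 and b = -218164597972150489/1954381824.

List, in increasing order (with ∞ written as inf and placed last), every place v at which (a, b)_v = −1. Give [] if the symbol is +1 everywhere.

(a, b) ≡ (-57, -6) mod (ℚ^×)²; places V = {2, 3, 7, 11, 17, 19, 37, 47, ∞}.
(a,b)_19: α=3, u≡1; β=4, v≡18 (mod 19); (1|19)=+1, (18|19)=-1; sign (−1)^0·+1^4·-1^3 = -1.
(a,b)_37: α=2, u≡29; β=2, v≡29 (mod 37); (29|37)=-1, (29|37)=-1; sign (−1)^0·-1^2·-1^2 = +1.
(a,b)_11: α=0, u≡4; β=4, v≡4 (mod 11); (4|11)=+1, (4|11)=+1; sign (−1)^0·+1^4·+1^0 = +1.
(a,b)_17: α=4, u≡14; β=4, v≡3 (mod 17); (14|17)=-1, (3|17)=-1; sign (−1)^0·-1^4·-1^4 = +1.
(a,b)_∞: sgn(-57)=−, sgn(-6)=−, so -1.
(a,b)_7: α=-2, u≡5; β=0, v≡4 (mod 7); (5|7)=-1, (4|7)=+1; sign (−1)^0·-1^0·+1^-2 = +1.
(a,b)_3: α=-5, u≡2; β=-3, v≡1 (mod 3); (2|3)=-1, (1|3)=+1; sign (−1)^1·-1^-3·+1^-5 = +1.
(a,b)_2: α=-8, β=-15; u≡7, v≡5 (mod 8); ε(u)ε(v)=1·0, αω(v)=-8·1, βω(u)=-15·0; sum ≡ 0  ⇒  +1.
(a,b)_47: α=0, u≡32; β=-2, v≡31 (mod 47); (32|47)=+1, (31|47)=-1; sign (−1)^0·+1^-2·-1^0 = +1.
Ram(-57, -6) = {19, ∞}; no ℚ_19-point on the conic.

[19, inf]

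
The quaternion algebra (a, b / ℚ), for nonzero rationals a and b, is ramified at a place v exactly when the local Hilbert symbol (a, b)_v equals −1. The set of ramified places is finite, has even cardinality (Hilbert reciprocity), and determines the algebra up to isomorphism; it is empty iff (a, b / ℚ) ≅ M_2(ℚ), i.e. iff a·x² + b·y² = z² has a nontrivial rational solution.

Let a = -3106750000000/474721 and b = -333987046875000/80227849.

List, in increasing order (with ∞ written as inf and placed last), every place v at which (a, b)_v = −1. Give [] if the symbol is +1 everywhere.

Mod squares: a ≡ -430, b ≡ -7310. Check v ∈ {∞, 2, 3, 5, 13, 17, 19, 43, 53}.
v=3: a=3^0·(≡2), b=3^4·(≡1) mod 3; (2|3)=-1, (1|3)=+1; (−1)^{0·4·1}·(-1)^4·(+1)^0 = +1.
v=43: a=43^1·(≡37), b=43^1·(≡37) mod 43; (37|43)=-1, (37|43)=-1; (−1)^{1·1·21}·(-1)^1·(-1)^1 = -1.
v=13: a=13^-2·(≡3), b=13^-4·(≡1) mod 13; (3|13)=+1, (1|13)=+1; (−1)^{-2·-4·6}·(+1)^-4·(+1)^-2 = +1.
v=∞: -430 < 0 and -7310 < 0  ⇒  (a,b)_∞ = -1.
v=2: v_2(a)=7, v_2(b)=3; units ≡ 1, 1 (mod 8); ε·ε+αω+βω = 0·0+7·0+3·0 ≡ 0  ⇒  (a,b)_2 = +1.
v=19: a=19^0·(≡4), b=19^2·(≡11) mod 19; (4|19)=+1, (11|19)=+1; (−1)^{0·2·9}·(+1)^2·(+1)^0 = +1.
v=5: a=5^9·(≡4), b=5^9·(≡3) mod 5; (4|5)=+1, (3|5)=-1; (−1)^{9·9·2}·(+1)^9·(-1)^9 = -1.
v=17: a=17^2·(≡5), b=17^1·(≡5) mod 17; (5|17)=-1, (5|17)=-1; (−1)^{2·1·8}·(-1)^1·(-1)^2 = -1.
v=53: a=53^-2·(≡9), b=53^-2·(≡17) mod 53; (9|53)=+1, (17|53)=+1; (−1)^{-2·-2·26}·(+1)^-2·(+1)^-2 = +1.
Ram(-430, -7310) = {5, 17, 43, ∞}; no ℚ_5-point on the conic.

[5, 17, 43, inf]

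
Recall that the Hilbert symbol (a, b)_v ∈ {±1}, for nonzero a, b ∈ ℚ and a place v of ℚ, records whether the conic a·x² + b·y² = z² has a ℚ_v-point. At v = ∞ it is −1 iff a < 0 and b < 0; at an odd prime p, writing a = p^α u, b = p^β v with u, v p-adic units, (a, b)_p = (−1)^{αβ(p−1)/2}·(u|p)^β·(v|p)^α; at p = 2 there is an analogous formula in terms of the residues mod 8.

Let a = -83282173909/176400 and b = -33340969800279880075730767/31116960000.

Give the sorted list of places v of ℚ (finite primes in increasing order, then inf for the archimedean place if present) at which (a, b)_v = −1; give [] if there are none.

[31, inf]

(a, b) ≡ (-589, -4807) mod (ℚ^×)²; places V = {2, 3, 5, 7, 11, 19, 23, 31, 47, ∞}.
(a,b)_11: α=2, u≡3; β=5, v≡5 (mod 11); (3|11)=+1, (5|11)=+1; sign (−1)^0·+1^5·+1^2 = +1.
(a,b)_23: α=2, u≡13; β=5, v≡7 (mod 23); (13|23)=+1, (7|23)=-1; sign (−1)^0·+1^5·-1^2 = +1.
(a,b)_2: α=-4, β=-8; u≡3, v≡1 (mod 8); ε(u)ε(v)=1·0, αω(v)=-4·0, βω(u)=-8·1; sum ≡ 0  ⇒  +1.
(a,b)_3: α=-2, u≡2; β=-4, v≡2 (mod 3); (2|3)=-1, (2|3)=-1; sign (−1)^0·-1^-4·-1^-2 = +1.
(a,b)_∞: sgn(-589)=−, sgn(-4807)=−, so -1.
(a,b)_5: α=-2, u≡1; β=-4, v≡3 (mod 5); (1|5)=+1, (3|5)=-1; sign (−1)^0·+1^-4·-1^-2 = +1.
(a,b)_19: α=1, u≡11; β=3, v≡15 (mod 19); (11|19)=+1, (15|19)=-1; sign (−1)^1·+1^3·-1^1 = +1.
(a,b)_31: α=1, u≡23; β=2, v≡27 (mod 31); (23|31)=-1, (27|31)=-1; sign (−1)^0·-1^2·-1^1 = -1.
(a,b)_7: α=-2, u≡5; β=-4, v≡1 (mod 7); (5|7)=-1, (1|7)=+1; sign (−1)^0·-1^-4·+1^-2 = +1.
(a,b)_47: α=2, u≡40; β=4, v≡21 (mod 47); (40|47)=-1, (21|47)=+1; sign (−1)^0·-1^4·+1^2 = +1.
|Ram(-589, -4807)| = 2, even; anisotropic at {31, ∞}.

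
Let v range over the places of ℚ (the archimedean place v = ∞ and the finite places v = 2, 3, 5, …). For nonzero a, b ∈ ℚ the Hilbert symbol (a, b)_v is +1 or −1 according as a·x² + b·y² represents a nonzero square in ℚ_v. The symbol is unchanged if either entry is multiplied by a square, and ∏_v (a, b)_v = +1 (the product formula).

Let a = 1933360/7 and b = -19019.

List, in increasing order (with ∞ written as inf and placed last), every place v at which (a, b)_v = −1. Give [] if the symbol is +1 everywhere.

(a, b) ≡ (5005, -19019) mod (ℚ^×)²; places V = {2, 5, 7, 11, 13, 19, ∞}.
(a,b)_11: α=1, u≡5; β=1, v≡9 (mod 11); (5|11)=+1, (9|11)=+1; sign (−1)^1·+1^1·+1^1 = -1.
(a,b)_∞: sgn(5005)=+, sgn(-19019)=−, so +1.
(a,b)_5: α=1, u≡1; β=0, v≡1 (mod 5); (1|5)=+1, (1|5)=+1; sign (−1)^0·+1^0·+1^1 = +1.
(a,b)_2: α=4, β=0; u≡5, v≡5 (mod 8); ε(u)ε(v)=0·0, αω(v)=4·1, βω(u)=0·1; sum ≡ 0  ⇒  +1.
(a,b)_13: α=3, u≡5; β=1, v≡6 (mod 13); (5|13)=-1, (6|13)=-1; sign (−1)^0·-1^1·-1^3 = +1.
(a,b)_7: α=-1, u≡2; β=1, v≡6 (mod 7); (2|7)=+1, (6|7)=-1; sign (−1)^1·+1^1·-1^-1 = +1.
(a,b)_19: α=0, u≡13; β=1, v≡6 (mod 19); (13|19)=-1, (6|19)=+1; sign (−1)^0·-1^1·+1^0 = -1.
Ram(5005, -19019) = {11, 19}; no ℚ_11-point on the conic.

[11, 19]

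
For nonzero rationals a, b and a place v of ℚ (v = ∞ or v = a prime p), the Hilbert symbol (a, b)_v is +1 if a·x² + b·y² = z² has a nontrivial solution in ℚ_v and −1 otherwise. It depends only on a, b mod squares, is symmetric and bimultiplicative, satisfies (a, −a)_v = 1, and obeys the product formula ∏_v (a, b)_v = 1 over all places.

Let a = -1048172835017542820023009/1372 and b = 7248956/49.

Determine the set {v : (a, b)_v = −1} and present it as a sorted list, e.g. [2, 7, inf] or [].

Mod squares: a ≡ -69223, b ≡ 1812239. Check v ∈ {∞, 2, 7, 11, 13, 19, 23, 29, 31}.
v=19: a=19^4·(≡15), b=19^1·(≡9) mod 19; (15|19)=-1, (9|19)=+1; (−1)^{4·1·9}·(-1)^1·(+1)^4 = -1.
v=11: a=11^3·(≡10), b=11^1·(≡6) mod 11; (10|11)=-1, (6|11)=-1; (−1)^{3·1·5}·(-1)^1·(-1)^3 = -1.
v=31: a=31^1·(≡23), b=31^0·(≡16) mod 31; (23|31)=-1, (16|31)=+1; (−1)^{1·0·15}·(-1)^0·(+1)^1 = +1.
v=2: v_2(a)=-2, v_2(b)=2; units ≡ 1, 7 (mod 8); ε·ε+αω+βω = 0·1+-2·0+2·0 ≡ 0  ⇒  (a,b)_2 = +1.
v=7: a=7^-3·(≡4), b=7^-2·(≡1) mod 7; (4|7)=+1, (1|7)=+1; (−1)^{-3·-2·3}·(+1)^-2·(+1)^-3 = +1.
v=∞: -69223 < 0 and 1812239 > 0  ⇒  (a,b)_∞ = +1.
v=23: a=23^4·(≡14), b=23^1·(≡1) mod 23; (14|23)=-1, (1|23)=+1; (−1)^{4·1·11}·(-1)^1·(+1)^4 = -1.
v=29: a=29^3·(≡25), b=29^1·(≡5) mod 29; (25|29)=+1, (5|29)=+1; (−1)^{3·1·14}·(+1)^1·(+1)^3 = +1.
v=13: a=13^4·(≡2), b=13^1·(≡12) mod 13; (2|13)=-1, (12|13)=+1; (−1)^{4·1·6}·(-1)^1·(+1)^4 = -1.
|Ram(-69223, 1812239)| = 4, even; anisotropic at {11, 13, 19, 23}.

[11, 13, 19, 23]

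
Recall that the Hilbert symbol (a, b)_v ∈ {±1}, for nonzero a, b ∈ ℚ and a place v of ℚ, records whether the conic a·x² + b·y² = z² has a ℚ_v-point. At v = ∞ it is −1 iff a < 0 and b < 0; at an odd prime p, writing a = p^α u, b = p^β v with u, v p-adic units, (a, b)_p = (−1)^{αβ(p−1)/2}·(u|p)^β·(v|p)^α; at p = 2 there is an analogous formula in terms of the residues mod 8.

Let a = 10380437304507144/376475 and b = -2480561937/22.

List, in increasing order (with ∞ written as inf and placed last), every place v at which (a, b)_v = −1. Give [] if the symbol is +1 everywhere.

(a, b) ≡ (15686, -4774) mod (ℚ^×)²; places V = {2, 3, 5, 7, 11, 19, 23, 31, 37, ∞}.
(a,b)_19: α=2, u≡6; β=0, v≡10 (mod 19); (6|19)=+1, (10|19)=-1; sign (−1)^0·+1^0·-1^2 = +1.
(a,b)_31: α=1, u≡25; β=1, v≡10 (mod 31); (25|31)=+1, (10|31)=+1; sign (−1)^1·+1^1·+1^1 = -1.
(a,b)_2: α=3, β=-1; u≡3, v≡5 (mod 8); ε(u)ε(v)=1·0, αω(v)=3·1, βω(u)=-1·1; sum ≡ 0  ⇒  +1.
(a,b)_23: α=3, u≡21; β=2, v≡5 (mod 23); (21|23)=-1, (5|23)=-1; sign (−1)^0·-1^2·-1^3 = -1.
(a,b)_3: α=4, u≡2; β=2, v≡2 (mod 3); (2|3)=-1, (2|3)=-1; sign (−1)^0·-1^2·-1^4 = +1.
(a,b)_11: α=-1, u≡7; β=-1, v≡2 (mod 11); (7|11)=-1, (2|11)=-1; sign (−1)^1·-1^-1·-1^-1 = -1.
(a,b)_5: α=-2, u≡1; β=0, v≡4 (mod 5); (1|5)=+1, (4|5)=+1; sign (−1)^0·+1^0·+1^-2 = +1.
(a,b)_∞: sgn(15686)=+, sgn(-4774)=−, so +1.
(a,b)_37: α=-2, u≡5; β=0, v≡21 (mod 37); (5|37)=-1, (21|37)=+1; sign (−1)^0·-1^0·+1^-2 = +1.
(a,b)_7: α=6, u≡6; β=5, v≡4 (mod 7); (6|7)=-1, (4|7)=+1; sign (−1)^0·-1^5·+1^6 = -1.
(15686, -4774 / ℚ) ramifies at {7, 11, 23, 31}: a division algebra.

[7, 11, 23, 31]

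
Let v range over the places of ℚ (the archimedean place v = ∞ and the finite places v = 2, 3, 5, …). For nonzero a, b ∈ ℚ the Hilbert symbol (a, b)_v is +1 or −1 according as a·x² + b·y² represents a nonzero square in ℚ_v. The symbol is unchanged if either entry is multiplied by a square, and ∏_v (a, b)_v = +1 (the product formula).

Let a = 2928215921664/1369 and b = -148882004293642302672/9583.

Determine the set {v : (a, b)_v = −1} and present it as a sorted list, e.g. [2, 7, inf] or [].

Mod squares: a ≡ 28101, b ≡ -6699. Check v ∈ {∞, 2, 3, 7, 11, 17, 19, 29, 37}.
v=17: a=17^1·(≡2), b=17^2·(≡15) mod 17; (2|17)=+1, (15|17)=+1; (−1)^{1·2·8}·(+1)^2·(+1)^1 = +1.
v=2: v_2(a)=10, v_2(b)=4; units ≡ 5, 5 (mod 8); ε·ε+αω+βω = 0·0+10·1+4·1 ≡ 0  ⇒  (a,b)_2 = +1.
v=7: a=7^0·(≡3), b=7^-1·(≡1) mod 7; (3|7)=-1, (1|7)=+1; (−1)^{0·-1·3}·(-1)^-1·(+1)^0 = -1.
v=19: a=19^1·(≡1), b=19^2·(≡3) mod 19; (1|19)=+1, (3|19)=-1; (−1)^{1·2·9}·(+1)^2·(-1)^1 = -1.
v=29: a=29^3·(≡3), b=29^5·(≡16) mod 29; (3|29)=-1, (16|29)=+1; (−1)^{3·5·14}·(-1)^5·(+1)^3 = -1.
v=3: a=3^1·(≡1), b=3^3·(≡2) mod 3; (1|3)=+1, (2|3)=-1; (−1)^{1·3·1}·(+1)^3·(-1)^1 = +1.
v=∞: 28101 > 0 and -6699 < 0  ⇒  (a,b)_∞ = +1.
v=37: a=37^-2·(≡29), b=37^-2·(≡13) mod 37; (29|37)=-1, (13|37)=-1; (−1)^{-2·-2·18}·(-1)^-2·(-1)^-2 = +1.
v=11: a=11^2·(≡7), b=11^5·(≡2) mod 11; (7|11)=-1, (2|11)=-1; (−1)^{2·5·5}·(-1)^5·(-1)^2 = -1.
Ram(28101, -6699) = {7, 11, 19, 29}; no ℚ_7-point on the conic.

[7, 11, 19, 29]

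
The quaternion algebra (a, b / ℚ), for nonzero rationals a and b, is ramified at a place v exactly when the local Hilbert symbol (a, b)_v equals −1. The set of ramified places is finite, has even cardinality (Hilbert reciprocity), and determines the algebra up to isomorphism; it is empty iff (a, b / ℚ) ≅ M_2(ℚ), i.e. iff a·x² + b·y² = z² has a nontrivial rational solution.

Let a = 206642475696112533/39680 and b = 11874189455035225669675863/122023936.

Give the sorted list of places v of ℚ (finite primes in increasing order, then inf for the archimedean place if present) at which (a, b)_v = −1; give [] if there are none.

(a, b) ≡ (1235554135, 893513) mod (ℚ^×)²; places V = {2, 3, 5, 7, 11, 17, 19, 23, 29, 31, 37, 41, ∞}.
(a,b)_23: α=1, u≡9; β=2, v≡3 (mod 23); (9|23)=+1, (3|23)=+1; sign (−1)^0·+1^2·+1^1 = +1.
(a,b)_31: α=-1, u≡16; β=-3, v≡26 (mod 31); (16|31)=+1, (26|31)=-1; sign (−1)^1·+1^-3·-1^-1 = +1.
(a,b)_41: α=2, u≡7; β=3, v≡7 (mod 41); (7|41)=-1, (7|41)=-1; sign (−1)^0·-1^3·-1^2 = -1.
(a,b)_11: α=2, u≡7; β=2, v≡3 (mod 11); (7|11)=-1, (3|11)=+1; sign (−1)^0·-1^2·+1^2 = +1.
(a,b)_5: α=-1, u≡3; β=0, v≡3 (mod 5); (3|5)=-1, (3|5)=-1; sign (−1)^0·-1^0·-1^-1 = -1.
(a,b)_2: α=-8, β=-12; u≡7, v≡1 (mod 8); ε(u)ε(v)=1·0, αω(v)=-8·0, βω(u)=-12·0; sum ≡ 0  ⇒  +1.
(a,b)_37: α=1, u≡9; β=1, v≡9 (mod 37); (9|37)=+1, (9|37)=+1; sign (−1)^0·+1^1·+1^1 = +1.
(a,b)_3: α=2, u≡1; β=8, v≡2 (mod 3); (1|3)=+1, (2|3)=-1; sign (−1)^0·+1^8·-1^2 = +1.
(a,b)_19: α=1, u≡10; β=1, v≡8 (mod 19); (10|19)=-1, (8|19)=-1; sign (−1)^1·-1^1·-1^1 = -1.
(a,b)_7: α=2, u≡1; β=4, v≡5 (mod 7); (1|7)=+1, (5|7)=-1; sign (−1)^0·+1^4·-1^2 = +1.
(a,b)_∞: sgn(1235554135)=+, sgn(893513)=+, so +1.
(a,b)_29: α=1, u≡5; β=2, v≡28 (mod 29); (5|29)=+1, (28|29)=+1; sign (−1)^0·+1^2·+1^1 = +1.
(a,b)_17: α=3, u≡14; β=2, v≡11 (mod 17); (14|17)=-1, (11|17)=-1; sign (−1)^0·-1^2·-1^3 = -1.
|Ram(1235554135, 893513)| = 4, even; anisotropic at {5, 17, 19, 41}.

[5, 17, 19, 41]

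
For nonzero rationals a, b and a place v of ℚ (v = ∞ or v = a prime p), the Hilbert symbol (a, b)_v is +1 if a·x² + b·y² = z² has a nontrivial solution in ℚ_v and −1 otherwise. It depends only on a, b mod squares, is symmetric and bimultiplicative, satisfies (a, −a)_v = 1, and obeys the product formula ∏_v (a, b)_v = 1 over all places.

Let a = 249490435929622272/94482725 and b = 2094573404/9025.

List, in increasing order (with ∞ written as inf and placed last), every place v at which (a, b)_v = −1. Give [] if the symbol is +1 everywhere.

[2, 3, 23, 29, 31, 37]

(a, b) ≡ (4776387, 88319) mod (ℚ^×)²; places V = {2, 3, 5, 7, 11, 19, 23, 29, 31, 37, ∞}.
(a,b)_19: α=-4, u≡3; β=-2, v≡11 (mod 19); (3|19)=-1, (11|19)=+1; sign (−1)^0·-1^-2·+1^-4 = +1.
(a,b)_11: α=3, u≡3; β=3, v≡7 (mod 11); (3|11)=+1, (7|11)=-1; sign (−1)^1·+1^3·-1^3 = +1.
(a,b)_23: α=1, u≡4; β=0, v≡15 (mod 23); (4|23)=+1, (15|23)=-1; sign (−1)^0·+1^0·-1^1 = -1.
(a,b)_7: α=3, u≡1; β=3, v≡5 (mod 7); (1|7)=+1, (5|7)=-1; sign (−1)^1·+1^3·-1^3 = +1.
(a,b)_∞: sgn(4776387)=+, sgn(88319)=+, so +1.
(a,b)_37: α=2, u≡15; β=1, v≡31 (mod 37); (15|37)=-1, (31|37)=-1; sign (−1)^0·-1^1·-1^2 = -1.
(a,b)_29: α=-1, u≡21; β=0, v≡15 (mod 29); (21|29)=-1, (15|29)=-1; sign (−1)^0·-1^0·-1^-1 = -1.
(a,b)_5: α=-2, u≡3; β=-2, v≡4 (mod 5); (3|5)=-1, (4|5)=+1; sign (−1)^0·-1^-2·+1^-2 = +1.
(a,b)_2: α=8, β=2; u≡3, v≡7 (mod 8); ε(u)ε(v)=1·1, αω(v)=8·0, βω(u)=2·1; sum ≡ 1  ⇒  -1.
(a,b)_3: α=7, u≡2; β=0, v≡2 (mod 3); (2|3)=-1, (2|3)=-1; sign (−1)^0·-1^0·-1^7 = -1.
(a,b)_31: α=1, u≡19; β=1, v≡7 (mod 31); (19|31)=+1, (7|31)=+1; sign (−1)^1·+1^1·+1^1 = -1.
Ram(4776387, 88319) = {2, 3, 23, 29, 31, 37}; no ℚ_2-point on the conic.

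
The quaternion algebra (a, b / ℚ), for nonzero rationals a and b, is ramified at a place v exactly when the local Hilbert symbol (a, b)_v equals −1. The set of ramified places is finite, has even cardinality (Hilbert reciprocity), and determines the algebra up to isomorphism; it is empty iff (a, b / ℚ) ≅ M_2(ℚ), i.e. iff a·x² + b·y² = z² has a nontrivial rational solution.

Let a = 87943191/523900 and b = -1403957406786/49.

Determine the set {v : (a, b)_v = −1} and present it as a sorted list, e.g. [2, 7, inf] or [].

(a, b) ≡ (40641, -1067154) mod (ℚ^×)²; places V = {2, 3, 5, 7, 11, 13, 19, 23, 31, 37, ∞}.
(a,b)_∞: sgn(40641)=+, sgn(-1067154)=−, so +1.
(a,b)_37: α=2, u≡20; β=3, v≡17 (mod 37); (20|37)=-1, (17|37)=-1; sign (−1)^0·-1^3·-1^2 = -1.
(a,b)_7: α=2, u≡6; β=-2, v≡3 (mod 7); (6|7)=-1, (3|7)=-1; sign (−1)^0·-1^-2·-1^2 = +1.
(a,b)_31: α=-1, u≡7; β=2, v≡11 (mod 31); (7|31)=+1, (11|31)=-1; sign (−1)^0·+1^2·-1^-1 = -1.
(a,b)_3: α=1, u≡2; β=1, v≡1 (mod 3); (2|3)=-1, (1|3)=+1; sign (−1)^1·-1^1·+1^1 = +1.
(a,b)_11: α=0, u≡2; β=1, v≡2 (mod 11); (2|11)=-1, (2|11)=-1; sign (−1)^0·-1^1·-1^0 = -1.
(a,b)_19: α=1, u≡16; β=1, v≡17 (mod 19); (16|19)=+1, (17|19)=+1; sign (−1)^1·+1^1·+1^1 = -1.
(a,b)_13: α=-2, u≡4; β=0, v≡4 (mod 13); (4|13)=+1, (4|13)=+1; sign (−1)^0·+1^0·+1^-2 = +1.
(a,b)_23: α=1, u≡20; β=1, v≡2 (mod 23); (20|23)=-1, (2|23)=+1; sign (−1)^1·-1^1·+1^1 = +1.
(a,b)_2: α=-2, β=1; u≡1, v≡7 (mod 8); ε(u)ε(v)=0·1, αω(v)=-2·0, βω(u)=1·0; sum ≡ 0  ⇒  +1.
(a,b)_5: α=-2, u≡1; β=0, v≡1 (mod 5); (1|5)=+1, (1|5)=+1; sign (−1)^0·+1^0·+1^-2 = +1.
Ram(40641, -1067154) = {11, 19, 31, 37}; no ℚ_11-point on the conic.

[11, 19, 31, 37]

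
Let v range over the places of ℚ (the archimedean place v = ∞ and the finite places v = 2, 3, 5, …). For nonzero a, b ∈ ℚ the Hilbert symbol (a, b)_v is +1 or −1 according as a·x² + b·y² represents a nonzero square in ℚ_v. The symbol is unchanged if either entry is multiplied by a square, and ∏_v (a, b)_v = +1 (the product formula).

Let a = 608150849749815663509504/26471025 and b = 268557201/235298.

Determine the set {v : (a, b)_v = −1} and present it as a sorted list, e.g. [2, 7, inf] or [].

[11, 13, 37, 47]

Mod squares: a ≡ 408576311, b ≡ 54802. Check v ∈ {∞, 2, 3, 5, 7, 11, 13, 31, 37, 47, 53}.
v=2: v_2(a)=14, v_2(b)=-1; units ≡ 7, 1 (mod 8); ε·ε+αω+βω = 1·0+14·0+-1·0 ≡ 0  ⇒  (a,b)_2 = +1.
v=7: a=7^-6·(≡6), b=7^-6·(≡5) mod 7; (6|7)=-1, (5|7)=-1; (−1)^{-6·-6·3}·(-1)^-6·(-1)^-6 = +1.
v=∞: 408576311 > 0 and 54802 > 0  ⇒  (a,b)_∞ = +1.
v=11: a=11^5·(≡6), b=11^3·(≡8) mod 11; (6|11)=-1, (8|11)=-1; (−1)^{5·3·5}·(-1)^3·(-1)^5 = -1.
v=13: a=13^1·(≡12), b=13^0·(≡5) mod 13; (12|13)=+1, (5|13)=-1; (−1)^{1·0·6}·(+1)^0·(-1)^1 = -1.
v=47: a=47^3·(≡30), b=47^1·(≡15) mod 47; (30|47)=-1, (15|47)=-1; (−1)^{3·1·23}·(-1)^1·(-1)^3 = -1.
v=37: a=37^1·(≡30), b=37^0·(≡24) mod 37; (30|37)=+1, (24|37)=-1; (−1)^{1·0·18}·(+1)^0·(-1)^1 = -1.
v=31: a=31^1·(≡28), b=31^0·(≡2) mod 31; (28|31)=+1, (2|31)=+1; (−1)^{1·0·15}·(+1)^0·(+1)^1 = +1.
v=5: a=5^-2·(≡4), b=5^0·(≡2) mod 5; (4|5)=+1, (2|5)=-1; (−1)^{-2·0·2}·(+1)^0·(-1)^-2 = +1.
v=53: a=53^3·(≡27), b=53^1·(≡41) mod 53; (27|53)=-1, (41|53)=-1; (−1)^{3·1·26}·(-1)^1·(-1)^3 = +1.
v=3: a=3^-2·(≡2), b=3^4·(≡1) mod 3; (2|3)=-1, (1|3)=+1; (−1)^{-2·4·1}·(-1)^4·(+1)^-2 = +1.
|Ram(408576311, 54802)| = 4, even; anisotropic at {11, 13, 37, 47}.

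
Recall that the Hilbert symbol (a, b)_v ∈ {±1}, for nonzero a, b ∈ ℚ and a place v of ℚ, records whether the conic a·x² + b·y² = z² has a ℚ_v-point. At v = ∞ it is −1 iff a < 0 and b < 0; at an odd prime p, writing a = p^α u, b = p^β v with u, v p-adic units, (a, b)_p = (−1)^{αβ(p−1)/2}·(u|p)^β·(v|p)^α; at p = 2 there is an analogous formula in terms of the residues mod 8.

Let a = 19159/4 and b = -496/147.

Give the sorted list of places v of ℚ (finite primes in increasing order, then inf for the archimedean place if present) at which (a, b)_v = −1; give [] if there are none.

[2, 23]

(a, b) ≡ (391, -93) mod (ℚ^×)²; places V = {2, 3, 7, 17, 23, 31, ∞}.
(a,b)_7: α=2, u≡5; β=-2, v≡5 (mod 7); (5|7)=-1, (5|7)=-1; sign (−1)^0·-1^-2·-1^2 = +1.
(a,b)_∞: sgn(391)=+, sgn(-93)=−, so +1.
(a,b)_31: α=0, u≡8; β=1, v≡2 (mod 31); (8|31)=+1, (2|31)=+1; sign (−1)^0·+1^1·+1^0 = +1.
(a,b)_3: α=0, u≡1; β=-1, v≡2 (mod 3); (1|3)=+1, (2|3)=-1; sign (−1)^0·+1^-1·-1^0 = +1.
(a,b)_2: α=-2, β=4; u≡7, v≡3 (mod 8); ε(u)ε(v)=1·1, αω(v)=-2·1, βω(u)=4·0; sum ≡ 1  ⇒  -1.
(a,b)_17: α=1, u≡14; β=0, v≡9 (mod 17); (14|17)=-1, (9|17)=+1; sign (−1)^0·-1^0·+1^1 = +1.
(a,b)_23: α=1, u≡7; β=0, v≡19 (mod 23); (7|23)=-1, (19|23)=-1; sign (−1)^0·-1^0·-1^1 = -1.
Ram(391, -93) = {2, 23}; no ℚ_2-point on the conic.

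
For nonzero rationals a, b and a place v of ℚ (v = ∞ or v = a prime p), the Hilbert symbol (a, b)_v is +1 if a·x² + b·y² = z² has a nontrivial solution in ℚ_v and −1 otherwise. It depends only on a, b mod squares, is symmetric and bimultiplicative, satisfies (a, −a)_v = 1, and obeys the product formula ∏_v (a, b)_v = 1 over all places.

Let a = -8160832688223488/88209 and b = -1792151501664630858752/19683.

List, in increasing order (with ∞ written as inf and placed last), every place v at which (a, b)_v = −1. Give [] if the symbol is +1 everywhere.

[7, 11, 13, 23, 41, inf]

(a, b) ≡ (-533, -87786699) mod (ℚ^×)²; places V = {2, 3, 7, 11, 13, 23, 31, 41, ∞}.
(a,b)_41: α=1, u≡27; β=1, v≡25 (mod 41); (27|41)=-1, (25|41)=+1; sign (−1)^0·-1^1·+1^1 = -1.
(a,b)_7: α=6, u≡5; β=7, v≡6 (mod 7); (5|7)=-1, (6|7)=-1; sign (−1)^0·-1^7·-1^6 = -1.
(a,b)_13: α=1, u≡5; β=1, v≡4 (mod 13); (5|13)=-1, (4|13)=+1; sign (−1)^0·-1^1·+1^1 = -1.
(a,b)_3: α=-6, u≡1; β=-9, v≡1 (mod 3); (1|3)=+1, (1|3)=+1; sign (−1)^0·+1^-9·+1^-6 = +1.
(a,b)_∞: sgn(-533)=−, sgn(-87786699)=−, so -1.
(a,b)_11: α=-2, u≡8; β=1, v≡5 (mod 11); (8|11)=-1, (5|11)=+1; sign (−1)^0·-1^1·+1^-2 = -1.
(a,b)_2: α=8, β=10; u≡3, v≡5 (mod 8); ε(u)ε(v)=1·0, αω(v)=8·1, βω(u)=10·1; sum ≡ 0  ⇒  +1.
(a,b)_23: α=2, u≡14; β=3, v≡17 (mod 23); (14|23)=-1, (17|23)=-1; sign (−1)^0·-1^3·-1^2 = -1.
(a,b)_31: α=2, u≡8; β=3, v≡3 (mod 31); (8|31)=+1, (3|31)=-1; sign (−1)^0·+1^3·-1^2 = +1.
(-533, -87786699 / ℚ) ramifies at {7, 11, 13, 23, 41, ∞}: a division algebra.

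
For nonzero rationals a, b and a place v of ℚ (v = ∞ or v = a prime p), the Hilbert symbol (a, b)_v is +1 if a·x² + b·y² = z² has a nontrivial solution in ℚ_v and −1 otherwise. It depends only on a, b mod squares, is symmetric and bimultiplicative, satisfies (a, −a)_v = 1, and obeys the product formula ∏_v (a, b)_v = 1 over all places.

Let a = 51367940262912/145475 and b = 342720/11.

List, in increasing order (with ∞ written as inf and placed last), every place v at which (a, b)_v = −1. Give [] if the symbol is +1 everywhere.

[3, 5, 7, 11]

(a, b) ≡ (33, 6545) mod (ℚ^×)²; places V = {2, 3, 5, 7, 11, 13, 17, 23, 29, ∞}.
(a,b)_17: α=0, u≡9; β=1, v≡6 (mod 17); (9|17)=+1, (6|17)=-1; sign (−1)^0·+1^1·-1^0 = +1.
(a,b)_29: α=2, u≡28; β=0, v≡13 (mod 29); (28|29)=+1, (13|29)=+1; sign (−1)^0·+1^0·+1^2 = +1.
(a,b)_3: α=1, u≡2; β=2, v≡2 (mod 3); (2|3)=-1, (2|3)=-1; sign (−1)^0·-1^2·-1^1 = -1.
(a,b)_13: α=2, u≡11; β=0, v≡6 (mod 13); (11|13)=-1, (6|13)=-1; sign (−1)^0·-1^0·-1^2 = +1.
(a,b)_∞: sgn(33)=+, sgn(6545)=+, so +1.
(a,b)_5: α=-2, u≡3; β=1, v≡4 (mod 5); (3|5)=-1, (4|5)=+1; sign (−1)^0·-1^1·+1^-2 = -1.
(a,b)_7: α=6, u≡6; β=1, v≡4 (mod 7); (6|7)=-1, (4|7)=+1; sign (−1)^0·-1^1·+1^6 = -1.
(a,b)_11: α=-1, u≡3; β=-1, v≡4 (mod 11); (3|11)=+1, (4|11)=+1; sign (−1)^1·+1^-1·+1^-1 = -1.
(a,b)_2: α=10, β=6; u≡1, v≡1 (mod 8); ε(u)ε(v)=0·0, αω(v)=10·0, βω(u)=6·0; sum ≡ 0  ⇒  +1.
(a,b)_23: α=-2, u≡20; β=0, v≡6 (mod 23); (20|23)=-1, (6|23)=+1; sign (−1)^0·-1^0·+1^-2 = +1.
|Ram(33, 6545)| = 4, even; anisotropic at {3, 5, 7, 11}.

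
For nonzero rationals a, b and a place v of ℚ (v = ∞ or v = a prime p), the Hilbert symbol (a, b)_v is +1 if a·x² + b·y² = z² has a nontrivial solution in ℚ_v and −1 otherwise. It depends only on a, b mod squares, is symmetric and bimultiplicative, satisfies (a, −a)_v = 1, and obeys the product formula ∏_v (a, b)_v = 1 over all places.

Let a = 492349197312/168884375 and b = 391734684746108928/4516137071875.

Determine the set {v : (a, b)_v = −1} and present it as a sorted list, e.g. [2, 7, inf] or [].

[11, 13, 17, 19]

Mod squares: a ≡ 189805, b ≡ 95095. Check v ∈ {∞, 2, 3, 5, 7, 11, 13, 17, 19, 29}.
v=2: v_2(a)=10, v_2(b)=12; units ≡ 5, 7 (mod 8); ε·ε+αω+βω = 0·1+10·0+12·1 ≡ 0  ⇒  (a,b)_2 = +1.
v=5: a=5^-5·(≡4), b=5^-5·(≡1) mod 5; (4|5)=+1, (1|5)=+1; (−1)^{-5·-5·2}·(+1)^-5·(+1)^-5 = +1.
v=19: a=19^2·(≡12), b=19^5·(≡3) mod 19; (12|19)=-1, (3|19)=-1; (−1)^{2·5·9}·(-1)^5·(-1)^2 = -1.
v=17: a=17^-3·(≡16), b=17^-4·(≡14) mod 17; (16|17)=+1, (14|17)=-1; (−1)^{-3·-4·8}·(+1)^-4·(-1)^-3 = -1.
v=13: a=13^0·(≡5), b=13^-1·(≡4) mod 13; (5|13)=-1, (4|13)=+1; (−1)^{0·-1·6}·(-1)^-1·(+1)^0 = -1.
v=∞: 189805 > 0 and 95095 > 0  ⇒  (a,b)_∞ = +1.
v=7: a=7^1·(≡1), b=7^1·(≡3) mod 7; (1|7)=+1, (3|7)=-1; (−1)^{1·1·3}·(+1)^1·(-1)^1 = +1.
v=11: a=11^-1·(≡7), b=11^-3·(≡10) mod 11; (7|11)=-1, (10|11)=-1; (−1)^{-1·-3·5}·(-1)^-3·(-1)^-1 = -1.
v=3: a=3^8·(≡1), b=3^8·(≡1) mod 3; (1|3)=+1, (1|3)=+1; (−1)^{8·8·1}·(+1)^8·(+1)^8 = +1.
v=29: a=29^1·(≡5), b=29^2·(≡13) mod 29; (5|29)=+1, (13|29)=+1; (−1)^{1·2·14}·(+1)^2·(+1)^1 = +1.
(189805, 95095 / ℚ) ramifies at {11, 13, 17, 19}: a division algebra.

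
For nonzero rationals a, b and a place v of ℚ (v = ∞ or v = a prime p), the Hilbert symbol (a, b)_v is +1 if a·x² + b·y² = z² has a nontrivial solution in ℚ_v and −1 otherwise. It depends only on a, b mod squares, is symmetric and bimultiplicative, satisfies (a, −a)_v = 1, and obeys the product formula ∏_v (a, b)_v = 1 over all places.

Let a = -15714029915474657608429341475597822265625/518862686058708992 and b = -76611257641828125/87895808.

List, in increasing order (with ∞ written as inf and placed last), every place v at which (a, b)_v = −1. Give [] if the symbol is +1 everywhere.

Mod squares: a ≡ -101959, b ≡ -2956811. Check v ∈ {∞, 2, 3, 5, 7, 11, 13, 23, 29, 31, 59}.
v=23: a=23^1·(≡12), b=23^1·(≡9) mod 23; (12|23)=+1, (9|23)=+1; (−1)^{1·1·11}·(+1)^1·(+1)^1 = -1.
v=13: a=13^-1·(≡3), b=13^-1·(≡10) mod 13; (3|13)=+1, (10|13)=+1; (−1)^{-1·-1·6}·(+1)^-1·(+1)^-1 = +1.
v=∞: -101959 < 0 and -2956811 < 0  ⇒  (a,b)_∞ = -1.
v=3: a=3^18·(≡2), b=3^4·(≡1) mod 3; (2|3)=-1, (1|3)=+1; (−1)^{18·4·1}·(-1)^4·(+1)^18 = +1.
v=29: a=29^8·(≡4), b=29^3·(≡16) mod 29; (4|29)=+1, (16|29)=+1; (−1)^{8·3·14}·(+1)^3·(+1)^8 = +1.
v=31: a=31^3·(≡10), b=31^1·(≡17) mod 31; (10|31)=+1, (17|31)=-1; (−1)^{3·1·15}·(+1)^1·(-1)^3 = +1.
v=2: v_2(a)=-18, v_2(b)=-8; units ≡ 1, 5 (mod 8); ε·ε+αω+βω = 0·0+-18·1+-8·0 ≡ 0  ⇒  (a,b)_2 = +1.
v=7: a=7^-12·(≡3), b=7^-4·(≡3) mod 7; (3|7)=-1, (3|7)=-1; (−1)^{-12·-4·3}·(-1)^-4·(-1)^-12 = +1.
v=59: a=59^4·(≡44), b=59^2·(≡55) mod 59; (44|59)=-1, (55|59)=-1; (−1)^{4·2·29}·(-1)^2·(-1)^4 = +1.
v=5: a=5^10·(≡4), b=5^6·(≡1) mod 5; (4|5)=+1, (1|5)=+1; (−1)^{10·6·2}·(+1)^6·(+1)^10 = +1.
v=11: a=11^-1·(≡3), b=11^-1·(≡10) mod 11; (3|11)=+1, (10|11)=-1; (−1)^{-1·-1·5}·(+1)^-1·(-1)^-1 = +1.
|Ram(-101959, -2956811)| = 2, even; anisotropic at {23, ∞}.

[23, inf]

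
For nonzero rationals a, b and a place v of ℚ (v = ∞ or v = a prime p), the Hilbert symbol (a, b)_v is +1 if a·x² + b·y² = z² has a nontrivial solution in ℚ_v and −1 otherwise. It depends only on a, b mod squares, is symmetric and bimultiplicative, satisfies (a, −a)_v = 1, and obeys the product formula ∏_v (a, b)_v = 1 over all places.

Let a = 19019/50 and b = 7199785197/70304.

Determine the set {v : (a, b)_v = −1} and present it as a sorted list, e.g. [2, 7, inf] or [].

[2, 11, 19, 23]

(a, b) ≡ (38038, 11362) mod (ℚ^×)²; places V = {2, 3, 5, 7, 11, 13, 19, 23, 41, ∞}.
(a,b)_5: α=-2, u≡2; β=0, v≡3 (mod 5); (2|5)=-1, (3|5)=-1; sign (−1)^0·-1^0·-1^-2 = +1.
(a,b)_41: α=0, u≡4; β=2, v≡10 (mod 41); (4|41)=+1, (10|41)=+1; sign (−1)^0·+1^2·+1^0 = +1.
(a,b)_∞: sgn(38038)=+, sgn(11362)=+, so +1.
(a,b)_11: α=1, u≡4; β=2, v≡8 (mod 11); (4|11)=+1, (8|11)=-1; sign (−1)^0·+1^2·-1^1 = -1.
(a,b)_7: α=1, u≡1; β=0, v≡1 (mod 7); (1|7)=+1, (1|7)=+1; sign (−1)^0·+1^0·+1^1 = +1.
(a,b)_13: α=1, u≡3; β=-3, v≡12 (mod 13); (3|13)=+1, (12|13)=+1; sign (−1)^0·+1^-3·+1^1 = +1.
(a,b)_23: α=0, u≡11; β=1, v≡10 (mod 23); (11|23)=-1, (10|23)=-1; sign (−1)^0·-1^1·-1^0 = -1.
(a,b)_19: α=1, u≡9; β=1, v≡11 (mod 19); (9|19)=+1, (11|19)=+1; sign (−1)^1·+1^1·+1^1 = -1.
(a,b)_3: α=0, u≡1; β=4, v≡1 (mod 3); (1|3)=+1, (1|3)=+1; sign (−1)^0·+1^4·+1^0 = +1.
(a,b)_2: α=-1, β=-5; u≡3, v≡1 (mod 8); ε(u)ε(v)=1·0, αω(v)=-1·0, βω(u)=-5·1; sum ≡ 1  ⇒  -1.
Ram(38038, 11362) = {2, 11, 19, 23}; no ℚ_2-point on the conic.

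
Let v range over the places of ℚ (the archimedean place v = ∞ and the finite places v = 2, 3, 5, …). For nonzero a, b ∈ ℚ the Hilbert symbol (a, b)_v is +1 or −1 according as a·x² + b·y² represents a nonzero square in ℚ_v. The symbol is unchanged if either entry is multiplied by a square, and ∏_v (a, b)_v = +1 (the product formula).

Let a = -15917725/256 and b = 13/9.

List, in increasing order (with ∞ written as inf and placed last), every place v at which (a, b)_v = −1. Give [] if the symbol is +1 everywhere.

(a, b) ≡ (-636709, 13) mod (ℚ^×)²; places V = {2, 3, 5, 13, 19, 23, 31, 47, ∞}.
(a,b)_∞: sgn(-636709)=−, sgn(13)=+, so +1.
(a,b)_2: α=-8, β=0; u≡3, v≡5 (mod 8); ε(u)ε(v)=1·0, αω(v)=-8·1, βω(u)=0·1; sum ≡ 0  ⇒  +1.
(a,b)_5: α=2, u≡1; β=0, v≡2 (mod 5); (1|5)=+1, (2|5)=-1; sign (−1)^0·+1^0·-1^2 = +1.
(a,b)_13: α=0, u≡11; β=1, v≡3 (mod 13); (11|13)=-1, (3|13)=+1; sign (−1)^0·-1^1·+1^0 = -1.
(a,b)_23: α=1, u≡6; β=0, v≡4 (mod 23); (6|23)=+1, (4|23)=+1; sign (−1)^0·+1^0·+1^1 = +1.
(a,b)_19: α=1, u≡16; β=0, v≡12 (mod 19); (16|19)=+1, (12|19)=-1; sign (−1)^0·+1^0·-1^1 = -1.
(a,b)_47: α=1, u≡16; β=0, v≡38 (mod 47); (16|47)=+1, (38|47)=-1; sign (−1)^0·+1^0·-1^1 = -1.
(a,b)_31: α=1, u≡5; β=0, v≡29 (mod 31); (5|31)=+1, (29|31)=-1; sign (−1)^0·+1^0·-1^1 = -1.
(a,b)_3: α=0, u≡2; β=-2, v≡1 (mod 3); (2|3)=-1, (1|3)=+1; sign (−1)^0·-1^-2·+1^0 = +1.
(-636709, 13 / ℚ) ramifies at {13, 19, 31, 47}: a division algebra.

[13, 19, 31, 47]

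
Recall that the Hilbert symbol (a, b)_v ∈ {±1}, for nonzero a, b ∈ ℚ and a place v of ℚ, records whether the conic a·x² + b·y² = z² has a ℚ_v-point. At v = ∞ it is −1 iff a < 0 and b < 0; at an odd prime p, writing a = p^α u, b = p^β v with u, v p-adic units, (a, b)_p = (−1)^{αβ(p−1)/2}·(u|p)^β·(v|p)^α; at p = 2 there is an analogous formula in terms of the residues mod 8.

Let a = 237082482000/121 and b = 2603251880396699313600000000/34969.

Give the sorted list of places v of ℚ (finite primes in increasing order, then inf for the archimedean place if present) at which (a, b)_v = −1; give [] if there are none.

Mod squares: a ≡ 1344005, b ≡ 176111. Check v ∈ {∞, 2, 3, 5, 7, 11, 13, 17, 19, 23, 29, 31}.
v=5: a=5^3·(≡1), b=5^8·(≡4) mod 5; (1|5)=+1, (4|5)=+1; (−1)^{3·8·2}·(+1)^8·(+1)^3 = +1.
v=7: a=7^2·(≡5), b=7^4·(≡3) mod 7; (5|7)=-1, (3|7)=-1; (−1)^{2·4·3}·(-1)^4·(-1)^2 = +1.
v=29: a=29^1·(≡19), b=29^2·(≡23) mod 29; (19|29)=-1, (23|29)=+1; (−1)^{1·2·14}·(-1)^2·(+1)^1 = +1.
v=11: a=11^-2·(≡1), b=11^-2·(≡9) mod 11; (1|11)=+1, (9|11)=+1; (−1)^{-2·-2·5}·(+1)^-2·(+1)^-2 = +1.
v=17: a=17^0·(≡8), b=17^-2·(≡13) mod 17; (8|17)=+1, (13|17)=+1; (−1)^{0·-2·8}·(+1)^-2·(+1)^0 = +1.
v=23: a=23^1·(≡21), b=23^3·(≡19) mod 23; (21|23)=-1, (19|23)=-1; (−1)^{1·3·11}·(-1)^3·(-1)^1 = -1.
v=19: a=19^0·(≡12), b=19^1·(≡4) mod 19; (12|19)=-1, (4|19)=+1; (−1)^{0·1·9}·(-1)^1·(+1)^0 = -1.
v=3: a=3^2·(≡2), b=3^2·(≡2) mod 3; (2|3)=-1, (2|3)=-1; (−1)^{2·2·1}·(-1)^2·(-1)^2 = +1.
v=2: v_2(a)=4, v_2(b)=12; units ≡ 5, 7 (mod 8); ε·ε+αω+βω = 0·1+4·0+12·1 ≡ 0  ⇒  (a,b)_2 = +1.
v=13: a=13^1·(≡10), b=13^1·(≡9) mod 13; (10|13)=+1, (9|13)=+1; (−1)^{1·1·6}·(+1)^1·(+1)^1 = +1.
v=31: a=31^1·(≡26), b=31^3·(≡28) mod 31; (26|31)=-1, (28|31)=+1; (−1)^{1·3·15}·(-1)^3·(+1)^1 = +1.
v=∞: 1344005 > 0 and 176111 > 0  ⇒  (a,b)_∞ = +1.
Ram(1344005, 176111) = {19, 23}; no ℚ_19-point on the conic.

[19, 23]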